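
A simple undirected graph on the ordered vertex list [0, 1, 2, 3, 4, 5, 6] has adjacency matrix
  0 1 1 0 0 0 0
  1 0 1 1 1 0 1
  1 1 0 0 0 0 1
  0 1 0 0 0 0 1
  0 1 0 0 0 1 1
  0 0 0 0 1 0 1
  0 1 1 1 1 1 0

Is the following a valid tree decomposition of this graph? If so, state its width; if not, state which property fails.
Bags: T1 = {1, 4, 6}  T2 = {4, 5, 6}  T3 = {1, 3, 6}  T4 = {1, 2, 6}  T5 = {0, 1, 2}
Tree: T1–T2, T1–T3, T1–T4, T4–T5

Yes; width 2.

Vertex coverage: the bags together contain {0, 1, 2, 3, 4, 5, 6}, the full vertex set. Edge coverage: each edge of G has both endpoints in at least one bag. Running intersection: for every vertex, the bags containing it form a connected subtree. All three properties hold, so this is a valid tree decomposition of width max|bag| − 1 = 2, and hence tw(G) ≤ 2.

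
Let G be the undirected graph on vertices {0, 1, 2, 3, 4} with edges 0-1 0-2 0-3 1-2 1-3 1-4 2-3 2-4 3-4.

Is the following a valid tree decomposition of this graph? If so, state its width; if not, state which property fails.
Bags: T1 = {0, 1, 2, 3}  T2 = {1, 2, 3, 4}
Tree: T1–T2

Yes; width 3.

Checking the three conditions: (i) the bags cover all of {0, 1, 2, 3, 4}; (ii) for each edge, some bag contains both endpoints; (iii) the bags containing any fixed vertex form a subtree. All hold, so the decomposition is valid with width 4 − 1 = 3.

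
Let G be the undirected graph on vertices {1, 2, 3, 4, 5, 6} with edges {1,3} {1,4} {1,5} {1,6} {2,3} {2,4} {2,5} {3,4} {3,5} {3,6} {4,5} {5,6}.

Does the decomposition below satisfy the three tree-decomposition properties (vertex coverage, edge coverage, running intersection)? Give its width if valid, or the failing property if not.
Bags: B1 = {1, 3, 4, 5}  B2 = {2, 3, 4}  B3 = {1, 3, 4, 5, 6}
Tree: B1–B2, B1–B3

No — edge (5,2) lies in no bag.

A tree decomposition must satisfy three properties: every vertex lies in some bag; for every edge, both endpoints lie together in some bag; and for every vertex, the bags containing it form a connected subtree. Here edge (5,2) lies in no bag, so the decomposition is invalid.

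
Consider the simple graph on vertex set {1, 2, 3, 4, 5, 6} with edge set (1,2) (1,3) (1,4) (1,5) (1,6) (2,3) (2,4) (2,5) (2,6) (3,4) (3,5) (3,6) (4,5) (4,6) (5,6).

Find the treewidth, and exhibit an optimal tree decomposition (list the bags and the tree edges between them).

Treewidth 5.
One optimal decomposition is:
Bags: B1 = {1, 2, 3, 4, 5, 6}
Tree: (single bag)

With just one bag of size 6, the width is 6 − 1 = 5, so tw(G) ≤ 5. Conversely, {1, 2, 3, 4, 5, 6} is a clique of size 6, and the vertices of any clique must share a bag in every tree decomposition; so some bag has ≥ 6 vertices and tw(G) ≥ 5. Hence tw(G) = 5 exactly.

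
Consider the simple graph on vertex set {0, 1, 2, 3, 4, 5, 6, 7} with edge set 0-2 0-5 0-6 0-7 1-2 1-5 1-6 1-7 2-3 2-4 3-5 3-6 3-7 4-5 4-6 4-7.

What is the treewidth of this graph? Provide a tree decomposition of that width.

Each bag holds 5 vertices, so the decomposition has width 4, which upper-bounds the treewidth. For the lower bound: the 5 vertex sets {1,2}, {3,5}, {4,7}, {6}, {0} are disjoint, each induces a connected subgraph, and every pair is joined by at least one edge of G. Contracting each set to a single vertex therefore yields K_{5} as a minor, and since treewidth is minor-monotone, tw(G) ≥ tw(K_{5}) = 4. The upper and lower bounds meet at 4, so that is the treewidth.

Treewidth 4.
One such decomposition:
Bags: B1 = {1, 2, 5, 6, 7}  B2 = {2, 3, 5, 6, 7}  B3 = {2, 4, 5, 6, 7}  B4 = {0, 2, 5, 6, 7}
Tree: B1–B2, B2–B3, B3–B4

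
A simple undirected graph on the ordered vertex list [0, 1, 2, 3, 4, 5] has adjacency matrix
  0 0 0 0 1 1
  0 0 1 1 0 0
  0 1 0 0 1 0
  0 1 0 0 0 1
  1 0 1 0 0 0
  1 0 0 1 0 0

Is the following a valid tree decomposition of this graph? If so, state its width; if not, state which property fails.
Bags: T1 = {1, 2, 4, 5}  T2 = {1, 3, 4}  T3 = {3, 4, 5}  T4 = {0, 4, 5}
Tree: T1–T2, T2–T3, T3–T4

A tree decomposition must satisfy three properties: every vertex lies in some bag; for every edge, both endpoints lie together in some bag; and for every vertex, the bags containing it form a connected subtree. Here bags containing vertex 5 are not connected in the tree, so the decomposition is invalid.

No — bags containing vertex 5 are not connected in the tree.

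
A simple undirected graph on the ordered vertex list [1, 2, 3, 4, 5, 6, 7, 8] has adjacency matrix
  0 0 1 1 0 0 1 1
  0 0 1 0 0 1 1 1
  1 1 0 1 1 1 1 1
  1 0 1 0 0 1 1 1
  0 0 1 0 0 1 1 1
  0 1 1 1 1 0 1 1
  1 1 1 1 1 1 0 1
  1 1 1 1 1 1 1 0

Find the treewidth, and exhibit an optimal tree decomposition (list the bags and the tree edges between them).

The largest bag has 5 vertices, giving width 4; this decomposition certifies tw(G) ≤ 4. Conversely, {1, 3, 4, 7, 8} is a clique of size 5, and the vertices of any clique must share a bag in every tree decomposition; so some bag has ≥ 5 vertices and tw(G) ≥ 4. Combining the bounds, tw(G) = 4.

Treewidth 4.
One such decomposition:
Bags: B1 = {2, 3, 6, 7, 8}  B2 = {3, 4, 6, 7, 8}  B3 = {3, 5, 6, 7, 8}  B4 = {1, 3, 4, 7, 8}
Tree: B1–B2, B1–B3, B2–B4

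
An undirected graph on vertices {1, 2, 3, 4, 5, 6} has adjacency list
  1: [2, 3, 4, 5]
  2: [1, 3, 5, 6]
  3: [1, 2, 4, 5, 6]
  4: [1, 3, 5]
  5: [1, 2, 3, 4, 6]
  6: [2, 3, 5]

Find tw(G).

3

A width-3 tree decomposition is:
Bags: B1 = {1, 3, 4, 5}  B2 = {1, 2, 3, 5}  B3 = {2, 3, 5, 6}
Tree: B1–B2, B2–B3
Each bag holds 4 vertices, so the decomposition has width 3, which upper-bounds the treewidth. On the other hand G contains the 4-clique {1, 2, 3, 5}. A clique must lie in a single bag of any decomposition, so no decomposition can have width below 3. Combining the bounds, tw(G) = 3.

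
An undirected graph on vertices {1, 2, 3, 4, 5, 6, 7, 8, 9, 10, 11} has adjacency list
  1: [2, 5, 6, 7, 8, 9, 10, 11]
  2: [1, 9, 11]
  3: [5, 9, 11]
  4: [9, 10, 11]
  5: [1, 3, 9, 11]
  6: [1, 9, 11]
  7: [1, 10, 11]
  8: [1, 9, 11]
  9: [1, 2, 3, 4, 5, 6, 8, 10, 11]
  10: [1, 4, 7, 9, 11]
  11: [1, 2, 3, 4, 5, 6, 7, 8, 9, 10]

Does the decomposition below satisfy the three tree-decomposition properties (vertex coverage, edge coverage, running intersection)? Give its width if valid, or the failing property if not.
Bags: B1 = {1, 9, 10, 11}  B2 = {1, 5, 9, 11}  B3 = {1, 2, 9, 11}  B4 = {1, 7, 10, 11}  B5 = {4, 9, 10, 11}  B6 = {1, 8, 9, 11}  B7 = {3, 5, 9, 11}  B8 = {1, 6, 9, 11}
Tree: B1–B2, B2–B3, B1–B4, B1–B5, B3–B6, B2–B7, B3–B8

Vertex coverage: the bags together contain {1, 2, 3, 4, 5, 6, 7, 8, 9, 10, 11}, the full vertex set. Edge coverage: each edge of G has both endpoints in at least one bag. Running intersection: for every vertex, the bags containing it form a connected subtree. All three properties hold, so this is a valid tree decomposition of width max|bag| − 1 = 3, and hence tw(G) ≤ 3.

Yes; width 3.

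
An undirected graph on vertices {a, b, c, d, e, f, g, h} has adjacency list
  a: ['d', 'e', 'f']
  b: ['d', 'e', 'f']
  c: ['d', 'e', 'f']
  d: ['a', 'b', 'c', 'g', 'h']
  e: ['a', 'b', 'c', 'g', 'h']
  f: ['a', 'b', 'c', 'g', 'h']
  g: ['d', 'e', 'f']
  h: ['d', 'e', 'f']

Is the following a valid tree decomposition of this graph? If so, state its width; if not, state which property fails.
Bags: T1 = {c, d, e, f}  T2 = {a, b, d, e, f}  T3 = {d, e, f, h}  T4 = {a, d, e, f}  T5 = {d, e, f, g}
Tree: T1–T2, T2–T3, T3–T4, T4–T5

A tree decomposition must satisfy three properties: every vertex lies in some bag; for every edge, both endpoints lie together in some bag; and for every vertex, the bags containing it form a connected subtree. Here bags containing vertex a are not connected in the tree, so the decomposition is invalid.

No — bags containing vertex a are not connected in the tree.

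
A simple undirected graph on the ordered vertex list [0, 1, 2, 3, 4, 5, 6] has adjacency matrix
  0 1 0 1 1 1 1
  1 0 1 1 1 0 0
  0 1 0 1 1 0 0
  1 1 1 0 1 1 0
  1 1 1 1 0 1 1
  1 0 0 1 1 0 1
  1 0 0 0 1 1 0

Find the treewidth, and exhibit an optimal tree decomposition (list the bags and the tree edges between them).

Treewidth 3.
One optimal decomposition is:
Bags: B1 = {1, 2, 3, 4}  B2 = {0, 1, 3, 4}  B3 = {0, 3, 4, 5}  B4 = {0, 4, 5, 6}
Tree: B1–B2, B2–B3, B3–B4

The largest bag has 4 vertices, giving width 3; this decomposition certifies tw(G) ≤ 3. On the other hand G contains the 4-clique {0, 1, 3, 4}. A clique must lie in a single bag of any decomposition, so no decomposition can have width below 3. The upper and lower bounds meet at 3, so that is the treewidth.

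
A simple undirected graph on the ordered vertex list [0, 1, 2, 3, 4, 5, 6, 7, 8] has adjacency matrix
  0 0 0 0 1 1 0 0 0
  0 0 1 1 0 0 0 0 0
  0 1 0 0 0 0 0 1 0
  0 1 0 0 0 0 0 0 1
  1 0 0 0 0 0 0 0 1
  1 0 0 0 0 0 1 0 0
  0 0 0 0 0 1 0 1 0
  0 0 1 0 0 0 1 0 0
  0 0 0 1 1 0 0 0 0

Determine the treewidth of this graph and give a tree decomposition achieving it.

Treewidth 2.
One such decomposition:
Bags: B1 = {0, 4, 8}  B2 = {0, 3, 8}  B3 = {0, 1, 3}  B4 = {0, 1, 2}  B5 = {0, 2, 7}  B6 = {0, 6, 7}  B7 = {0, 5, 6}
Tree: B1–B2, B2–B3, B3–B4, B4–B5, B5–B6, B6–B7

The largest bag has 3 vertices, giving width 2; this decomposition certifies tw(G) ≤ 2. The edges 0–4–8–3–1–2–7–6–5–0 form a cycle, so G is not a tree and its treewidth is at least 2. Combining the bounds, tw(G) = 2.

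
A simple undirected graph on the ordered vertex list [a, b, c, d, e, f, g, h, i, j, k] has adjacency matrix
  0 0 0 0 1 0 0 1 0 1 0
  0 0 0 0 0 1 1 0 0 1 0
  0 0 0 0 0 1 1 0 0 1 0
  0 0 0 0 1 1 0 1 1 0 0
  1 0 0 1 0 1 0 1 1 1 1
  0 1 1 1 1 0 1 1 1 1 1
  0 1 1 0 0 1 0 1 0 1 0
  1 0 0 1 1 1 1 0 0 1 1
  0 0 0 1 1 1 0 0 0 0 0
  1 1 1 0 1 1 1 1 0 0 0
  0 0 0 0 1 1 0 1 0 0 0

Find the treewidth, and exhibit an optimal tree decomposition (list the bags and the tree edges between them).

Each bag holds 4 vertices, so the decomposition has width 3, which upper-bounds the treewidth. For the lower bound, the 4 vertices {a, e, h, j} are pairwise adjacent, and any tree decomposition puts a clique entirely inside one bag — forcing width ≥ 3. Therefore the treewidth is 3.

Treewidth 3.
Bags: B1 = {e, f, h, j}  B2 = {e, f, h, k}  B3 = {f, g, h, j}  B4 = {d, e, f, h}  B5 = {a, e, h, j}  B6 = {d, e, f, i}  B7 = {c, f, g, j}  B8 = {b, f, g, j}
Tree: B1–B2, B1–B3, B2–B4, B1–B5, B4–B6, B3–B7, B7–B8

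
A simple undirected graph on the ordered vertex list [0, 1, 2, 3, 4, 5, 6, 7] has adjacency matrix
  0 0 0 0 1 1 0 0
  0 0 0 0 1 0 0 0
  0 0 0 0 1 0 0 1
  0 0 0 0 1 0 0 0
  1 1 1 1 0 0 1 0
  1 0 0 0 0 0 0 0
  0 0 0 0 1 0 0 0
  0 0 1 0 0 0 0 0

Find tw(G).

A width-1 tree decomposition is:
Bags: B1 = {3, 4}  B2 = {1, 4}  B3 = {4, 6}  B4 = {2, 4}  B5 = {0, 4}  B6 = {2, 7}  B7 = {0, 5}
Tree: B1–B2, B2–B3, B1–B4, B2–B5, B4–B6, B5–B7
The largest bag has 2 vertices, giving width 1; this decomposition certifies tw(G) ≤ 1. Any graph with an edge has treewidth ≥ 1, and G has the edge 4–3. Hence tw(G) = 1 exactly.

1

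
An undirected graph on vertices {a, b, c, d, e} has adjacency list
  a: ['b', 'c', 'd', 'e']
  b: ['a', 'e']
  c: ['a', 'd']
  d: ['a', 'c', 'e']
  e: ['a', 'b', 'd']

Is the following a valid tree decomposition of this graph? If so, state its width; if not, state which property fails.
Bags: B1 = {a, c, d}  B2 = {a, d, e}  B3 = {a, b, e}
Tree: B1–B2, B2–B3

Yes; width 2.

Every vertex of G appears in some bag (union = {a, b, c, d, e}); every edge is covered by a bag; and for each vertex v the set of bags containing v is connected in the bag tree. The decomposition is therefore valid. The largest bag has 3 vertices, so the width is 2.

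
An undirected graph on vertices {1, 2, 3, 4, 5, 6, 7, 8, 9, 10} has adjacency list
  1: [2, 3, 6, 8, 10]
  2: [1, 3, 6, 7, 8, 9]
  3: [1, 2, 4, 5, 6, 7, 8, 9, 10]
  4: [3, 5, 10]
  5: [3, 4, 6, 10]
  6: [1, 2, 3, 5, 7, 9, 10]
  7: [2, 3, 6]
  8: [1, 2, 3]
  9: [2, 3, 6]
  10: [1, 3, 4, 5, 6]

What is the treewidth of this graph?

A width-3 tree decomposition is:
Bags: B1 = {1, 2, 3, 6}  B2 = {2, 3, 6, 7}  B3 = {1, 3, 6, 10}  B4 = {3, 5, 6, 10}  B5 = {2, 3, 6, 9}  B6 = {1, 2, 3, 8}  B7 = {3, 4, 5, 10}
Tree: B1–B2, B1–B3, B3–B4, B2–B5, B1–B6, B4–B7
Each bag holds 4 vertices, so the decomposition has width 3, which upper-bounds the treewidth. On the other hand G contains the 4-clique {1, 2, 3, 8}. A clique must lie in a single bag of any decomposition, so no decomposition can have width below 3. Combining the bounds, tw(G) = 3.

3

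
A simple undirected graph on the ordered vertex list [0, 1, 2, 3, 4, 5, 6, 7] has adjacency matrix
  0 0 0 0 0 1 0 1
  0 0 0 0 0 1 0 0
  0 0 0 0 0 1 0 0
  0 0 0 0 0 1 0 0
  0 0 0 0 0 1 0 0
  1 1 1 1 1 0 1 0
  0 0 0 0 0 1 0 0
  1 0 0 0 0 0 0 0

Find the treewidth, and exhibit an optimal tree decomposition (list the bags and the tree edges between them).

The largest bag has 2 vertices, giving width 1; this decomposition certifies tw(G) ≤ 1. Any graph with an edge has treewidth ≥ 1, and G has the edge 6–5. Therefore the treewidth is 1.

Treewidth 1.
One such decomposition:
Bags: B1 = {5, 6}  B2 = {4, 5}  B3 = {3, 5}  B4 = {0, 5}  B5 = {0, 7}  B6 = {1, 5}  B7 = {2, 5}
Tree: B1–B2, B2–B3, B2–B4, B4–B5, B1–B6, B6–B7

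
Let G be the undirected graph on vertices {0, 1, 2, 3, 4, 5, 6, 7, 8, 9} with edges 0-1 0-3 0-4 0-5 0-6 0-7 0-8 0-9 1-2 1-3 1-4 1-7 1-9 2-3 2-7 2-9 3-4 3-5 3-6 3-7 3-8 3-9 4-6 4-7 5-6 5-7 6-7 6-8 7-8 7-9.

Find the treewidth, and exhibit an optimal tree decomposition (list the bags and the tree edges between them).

Treewidth 4.
Bags: B1 = {0, 3, 6, 7, 8}  B2 = {0, 3, 4, 6, 7}  B3 = {0, 1, 3, 4, 7}  B4 = {0, 3, 5, 6, 7}  B5 = {0, 1, 3, 7, 9}  B6 = {1, 2, 3, 7, 9}
Tree: B1–B2, B2–B3, B1–B4, B3–B5, B5–B6

Every bag has size at most 5, so the width is 5 − 1 = 4 and tw(G) ≤ 4. Conversely, {0, 1, 3, 7, 9} is a clique of size 5, and the vertices of any clique must share a bag in every tree decomposition; so some bag has ≥ 5 vertices and tw(G) ≥ 4. Hence tw(G) = 4 exactly.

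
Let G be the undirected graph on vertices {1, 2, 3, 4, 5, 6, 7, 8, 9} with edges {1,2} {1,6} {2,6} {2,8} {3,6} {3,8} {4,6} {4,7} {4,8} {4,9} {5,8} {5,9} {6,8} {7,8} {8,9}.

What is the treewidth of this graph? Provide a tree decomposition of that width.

Treewidth 2.
Bags: B1 = {4, 8, 9}  B2 = {5, 8, 9}  B3 = {4, 7, 8}  B4 = {4, 6, 8}  B5 = {3, 6, 8}  B6 = {2, 6, 8}  B7 = {1, 2, 6}
Tree: B1–B2, B1–B3, B3–B4, B4–B5, B5–B6, B6–B7

Every bag has size at most 3, so the width is 3 − 1 = 2 and tw(G) ≤ 2. On the other hand G contains the 3-clique {2, 6, 8}. A clique must lie in a single bag of any decomposition, so no decomposition can have width below 2. Combining the bounds, tw(G) = 2.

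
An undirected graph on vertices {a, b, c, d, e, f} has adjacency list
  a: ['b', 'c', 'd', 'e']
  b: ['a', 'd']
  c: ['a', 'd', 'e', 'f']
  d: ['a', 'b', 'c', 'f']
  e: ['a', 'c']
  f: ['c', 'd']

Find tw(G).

A width-2 tree decomposition is:
Bags: B1 = {a, c, e}  B2 = {a, c, d}  B3 = {a, b, d}  B4 = {c, d, f}
Tree: B1–B2, B2–B3, B2–B4
Every bag has size at most 3, so the width is 3 − 1 = 2 and tw(G) ≤ 2. For the lower bound, the 3 vertices {c, d, f} are pairwise adjacent, and any tree decomposition puts a clique entirely inside one bag — forcing width ≥ 2. Hence tw(G) = 2 exactly.

2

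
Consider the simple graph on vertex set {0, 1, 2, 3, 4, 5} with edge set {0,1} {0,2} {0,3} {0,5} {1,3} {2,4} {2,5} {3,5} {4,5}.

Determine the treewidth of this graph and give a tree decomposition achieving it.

Treewidth 2.
One such decomposition:
Bags: B1 = {0, 3, 5}  B2 = {0, 2, 5}  B3 = {2, 4, 5}  B4 = {0, 1, 3}
Tree: B1–B2, B2–B3, B1–B4

The largest bag has 3 vertices, giving width 2; this decomposition certifies tw(G) ≤ 2. Conversely, {0, 2, 5} is a clique of size 3, and the vertices of any clique must share a bag in every tree decomposition; so some bag has ≥ 3 vertices and tw(G) ≥ 2. The upper and lower bounds meet at 2, so that is the treewidth.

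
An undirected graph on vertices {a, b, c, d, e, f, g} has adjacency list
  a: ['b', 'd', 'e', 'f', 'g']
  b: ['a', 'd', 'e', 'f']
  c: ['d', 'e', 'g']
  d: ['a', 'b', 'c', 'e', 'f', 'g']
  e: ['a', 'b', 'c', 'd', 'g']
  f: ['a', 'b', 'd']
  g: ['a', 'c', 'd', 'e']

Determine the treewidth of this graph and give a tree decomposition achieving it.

Treewidth 3.
Bags: B1 = {c, d, e, g}  B2 = {a, d, e, g}  B3 = {a, b, d, e}  B4 = {a, b, d, f}
Tree: B1–B2, B2–B3, B3–B4

Every bag has size at most 4, so the width is 4 − 1 = 3 and tw(G) ≤ 3. For the lower bound, the 4 vertices {c, d, e, g} are pairwise adjacent, and any tree decomposition puts a clique entirely inside one bag — forcing width ≥ 3. The upper and lower bounds meet at 3, so that is the treewidth.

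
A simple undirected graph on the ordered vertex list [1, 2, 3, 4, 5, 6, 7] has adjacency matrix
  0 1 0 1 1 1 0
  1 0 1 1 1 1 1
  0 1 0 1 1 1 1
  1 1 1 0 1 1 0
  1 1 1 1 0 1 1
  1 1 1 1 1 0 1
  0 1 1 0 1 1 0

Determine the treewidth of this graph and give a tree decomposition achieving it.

Each bag holds 5 vertices, so the decomposition has width 4, which upper-bounds the treewidth. Conversely, {1, 2, 4, 5, 6} is a clique of size 5, and the vertices of any clique must share a bag in every tree decomposition; so some bag has ≥ 5 vertices and tw(G) ≥ 4. Combining the bounds, tw(G) = 4.

Treewidth 4.
One such decomposition:
Bags: B1 = {1, 2, 4, 5, 6}  B2 = {2, 3, 4, 5, 6}  B3 = {2, 3, 5, 6, 7}
Tree: B1–B2, B2–B3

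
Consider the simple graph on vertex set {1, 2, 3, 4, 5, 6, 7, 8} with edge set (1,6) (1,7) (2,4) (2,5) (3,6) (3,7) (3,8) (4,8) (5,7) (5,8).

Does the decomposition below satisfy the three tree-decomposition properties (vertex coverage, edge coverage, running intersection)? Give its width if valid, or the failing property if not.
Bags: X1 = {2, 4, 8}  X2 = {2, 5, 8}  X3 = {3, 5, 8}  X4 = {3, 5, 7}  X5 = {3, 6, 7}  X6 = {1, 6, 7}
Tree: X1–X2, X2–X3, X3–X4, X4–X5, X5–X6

Yes; width 2.

Vertex coverage: the bags together contain {1, 2, 3, 4, 5, 6, 7, 8}, the full vertex set. Edge coverage: each edge of G has both endpoints in at least one bag. Running intersection: for every vertex, the bags containing it form a connected subtree. All three properties hold, so this is a valid tree decomposition of width max|bag| − 1 = 2, and hence tw(G) ≤ 2.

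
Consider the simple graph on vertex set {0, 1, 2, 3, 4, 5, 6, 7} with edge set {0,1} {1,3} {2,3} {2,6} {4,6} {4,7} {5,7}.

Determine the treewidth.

A width-1 tree decomposition is:
Bags: B1 = {5, 7}  B2 = {4, 7}  B3 = {4, 6}  B4 = {2, 6}  B5 = {2, 3}  B6 = {1, 3}  B7 = {0, 1}
Tree: B1–B2, B2–B3, B3–B4, B4–B5, B5–B6, B6–B7
Every bag has size at most 2, so the width is 2 − 1 = 1 and tw(G) ≤ 1. G has an edge, so its treewidth is at least 1. Combining the bounds, tw(G) = 1.

1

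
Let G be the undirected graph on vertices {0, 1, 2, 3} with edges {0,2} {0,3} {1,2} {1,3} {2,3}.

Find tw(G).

A width-2 tree decomposition is:
Bags: B1 = {1, 2, 3}  B2 = {0, 2, 3}
Tree: B1–B2
Each bag holds 3 vertices, so the decomposition has width 2, which upper-bounds the treewidth. On the other hand G contains the 3-clique {0, 2, 3}. A clique must lie in a single bag of any decomposition, so no decomposition can have width below 2. Hence tw(G) = 2 exactly.

2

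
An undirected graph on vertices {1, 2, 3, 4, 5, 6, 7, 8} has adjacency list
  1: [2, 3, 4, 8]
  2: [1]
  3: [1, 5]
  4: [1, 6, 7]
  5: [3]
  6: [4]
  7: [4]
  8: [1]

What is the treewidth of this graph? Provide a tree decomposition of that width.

Treewidth 1.
One such decomposition:
Bags: B1 = {1, 4}  B2 = {1, 2}  B3 = {1, 3}  B4 = {4, 6}  B5 = {1, 8}  B6 = {3, 5}  B7 = {4, 7}
Tree: B1–B2, B1–B3, B1–B4, B1–B5, B3–B6, B4–B7

Each bag holds 2 vertices, so the decomposition has width 1, which upper-bounds the treewidth. Any graph with an edge has treewidth ≥ 1, and G has the edge 4–1. Hence tw(G) = 1 exactly.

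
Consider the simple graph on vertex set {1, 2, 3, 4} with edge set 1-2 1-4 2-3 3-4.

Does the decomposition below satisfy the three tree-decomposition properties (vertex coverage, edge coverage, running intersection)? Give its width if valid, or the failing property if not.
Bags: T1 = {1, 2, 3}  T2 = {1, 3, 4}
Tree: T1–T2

Checking the three conditions: (i) the bags cover all of {1, 2, 3, 4}; (ii) for each edge, some bag contains both endpoints; (iii) the bags containing any fixed vertex form a subtree. All hold, so the decomposition is valid with width 3 − 1 = 2.

Yes; width 2.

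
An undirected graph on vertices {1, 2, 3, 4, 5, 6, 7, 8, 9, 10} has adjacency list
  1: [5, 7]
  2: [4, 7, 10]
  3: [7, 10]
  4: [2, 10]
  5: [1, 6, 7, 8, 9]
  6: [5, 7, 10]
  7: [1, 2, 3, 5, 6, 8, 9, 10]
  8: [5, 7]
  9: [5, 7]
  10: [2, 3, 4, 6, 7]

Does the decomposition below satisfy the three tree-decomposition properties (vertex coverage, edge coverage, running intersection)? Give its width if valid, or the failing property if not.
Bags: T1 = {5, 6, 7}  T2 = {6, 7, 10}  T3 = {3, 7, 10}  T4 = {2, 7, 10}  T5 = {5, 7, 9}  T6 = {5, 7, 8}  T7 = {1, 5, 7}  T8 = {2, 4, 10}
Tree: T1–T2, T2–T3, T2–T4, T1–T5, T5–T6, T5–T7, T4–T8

Yes; width 2.

Vertex coverage: the bags together contain {1, 2, 3, 4, 5, 6, 7, 8, 9, 10}, the full vertex set. Edge coverage: each edge of G has both endpoints in at least one bag. Running intersection: for every vertex, the bags containing it form a connected subtree. All three properties hold, so this is a valid tree decomposition of width max|bag| − 1 = 2, and hence tw(G) ≤ 2.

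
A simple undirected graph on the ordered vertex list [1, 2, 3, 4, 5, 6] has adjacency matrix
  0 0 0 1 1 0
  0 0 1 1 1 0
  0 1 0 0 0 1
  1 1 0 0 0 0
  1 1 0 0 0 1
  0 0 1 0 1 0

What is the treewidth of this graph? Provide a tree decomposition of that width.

The largest bag has 3 vertices, giving width 2; this decomposition certifies tw(G) ≤ 2. Since 3–6–5–2–3 is a cycle in G, G is not acyclic. Forests are exactly the graphs of treewidth ≤ 1, so tw(G) ≥ 2. The upper and lower bounds meet at 2, so that is the treewidth.

Treewidth 2.
One optimal decomposition is:
Bags: B1 = {2, 3, 6}  B2 = {2, 5, 6}  B3 = {2, 4, 5}  B4 = {1, 4, 5}
Tree: B1–B2, B2–B3, B3–B4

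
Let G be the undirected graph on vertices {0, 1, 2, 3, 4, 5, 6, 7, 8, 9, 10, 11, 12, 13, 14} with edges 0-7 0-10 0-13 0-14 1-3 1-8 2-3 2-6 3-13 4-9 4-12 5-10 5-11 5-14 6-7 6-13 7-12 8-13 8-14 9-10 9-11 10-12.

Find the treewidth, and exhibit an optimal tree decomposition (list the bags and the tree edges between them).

The largest bag has 4 vertices, giving width 3; this decomposition certifies tw(G) ≤ 3. For the lower bound: the 4 vertex sets {1,2,3}, {8}, {13}, {0,6,7,14} are disjoint, each induces a connected subgraph, and every pair is joined by at least one edge of G. Contracting each set to a single vertex therefore yields K_{4} as a minor, and since treewidth is minor-monotone, tw(G) ≥ tw(K_{4}) = 3. Combining the bounds, tw(G) = 3.

Treewidth 3.
One such decomposition:
Bags: B1 = {1, 2, 3, 8}  B2 = {2, 3, 8, 13}  B3 = {2, 6, 8, 13}  B4 = {6, 8, 13, 14}  B5 = {0, 6, 13, 14}  B6 = {0, 6, 7, 14}  B7 = {0, 5, 7, 14}  B8 = {0, 5, 7, 10}  B9 = {5, 7, 10, 12}  B10 = {5, 10, 11, 12}  B11 = {9, 10, 11, 12}  B12 = {4, 9, 11, 12}
Tree: B1–B2, B2–B3, B3–B4, B4–B5, B5–B6, B6–B7, B7–B8, B8–B9, B9–B10, B10–B11, B11–B12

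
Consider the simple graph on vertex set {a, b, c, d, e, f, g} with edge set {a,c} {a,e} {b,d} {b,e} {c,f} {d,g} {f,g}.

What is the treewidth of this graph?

2

A width-2 tree decomposition is:
Bags: B1 = {a, b, e}  B2 = {a, b, d}  B3 = {a, d, g}  B4 = {a, f, g}  B5 = {a, c, f}
Tree: B1–B2, B2–B3, B3–B4, B4–B5
Every bag has size at most 3, so the width is 3 − 1 = 2 and tw(G) ≤ 2. The edges a–e–b–d–g–f–c–a form a cycle, so G is not a tree and its treewidth is at least 2. The upper and lower bounds meet at 2, so that is the treewidth.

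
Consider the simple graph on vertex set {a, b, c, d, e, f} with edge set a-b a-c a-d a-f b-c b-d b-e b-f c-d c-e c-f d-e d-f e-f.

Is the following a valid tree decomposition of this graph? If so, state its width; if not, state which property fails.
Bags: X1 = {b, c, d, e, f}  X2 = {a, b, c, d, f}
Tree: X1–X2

Vertex coverage: the bags together contain {a, b, c, d, e, f}, the full vertex set. Edge coverage: each edge of G has both endpoints in at least one bag. Running intersection: for every vertex, the bags containing it form a connected subtree. All three properties hold, so this is a valid tree decomposition of width max|bag| − 1 = 4, and hence tw(G) ≤ 4.

Yes; width 4.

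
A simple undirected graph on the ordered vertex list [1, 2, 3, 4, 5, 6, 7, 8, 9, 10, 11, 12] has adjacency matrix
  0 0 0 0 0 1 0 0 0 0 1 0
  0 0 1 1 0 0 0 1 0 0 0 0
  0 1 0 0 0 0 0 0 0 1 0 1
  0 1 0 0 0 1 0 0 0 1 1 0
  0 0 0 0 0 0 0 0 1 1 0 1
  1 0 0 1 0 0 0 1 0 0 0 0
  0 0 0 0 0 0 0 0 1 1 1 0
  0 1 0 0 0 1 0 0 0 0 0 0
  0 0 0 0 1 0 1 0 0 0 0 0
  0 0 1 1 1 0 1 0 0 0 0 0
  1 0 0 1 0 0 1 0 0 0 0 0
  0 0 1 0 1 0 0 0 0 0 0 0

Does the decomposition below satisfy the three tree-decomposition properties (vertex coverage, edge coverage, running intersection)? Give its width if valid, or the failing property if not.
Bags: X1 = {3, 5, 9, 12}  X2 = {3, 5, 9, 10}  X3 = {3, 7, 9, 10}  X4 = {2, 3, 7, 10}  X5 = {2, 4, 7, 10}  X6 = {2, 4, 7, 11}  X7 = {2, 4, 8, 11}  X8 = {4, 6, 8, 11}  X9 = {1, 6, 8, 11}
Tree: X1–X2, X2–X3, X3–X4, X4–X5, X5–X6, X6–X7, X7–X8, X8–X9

Yes; width 3.

Checking the three conditions: (i) the bags cover all of {1, 2, 3, 4, 5, 6, 7, 8, 9, 10, 11, 12}; (ii) for each edge, some bag contains both endpoints; (iii) the bags containing any fixed vertex form a subtree. All hold, so the decomposition is valid with width 4 − 1 = 3.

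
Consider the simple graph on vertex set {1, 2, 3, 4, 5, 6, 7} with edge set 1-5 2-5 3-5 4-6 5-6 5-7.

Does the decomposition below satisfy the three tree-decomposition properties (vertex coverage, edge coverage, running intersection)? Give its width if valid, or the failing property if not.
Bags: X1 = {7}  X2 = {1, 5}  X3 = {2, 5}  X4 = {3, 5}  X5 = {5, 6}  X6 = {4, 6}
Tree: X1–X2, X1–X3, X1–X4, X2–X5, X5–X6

A tree decomposition must satisfy three properties: every vertex lies in some bag; for every edge, both endpoints lie together in some bag; and for every vertex, the bags containing it form a connected subtree. Here edge (5,7) lies in no bag, so the decomposition is invalid.

No — edge (5,7) lies in no bag.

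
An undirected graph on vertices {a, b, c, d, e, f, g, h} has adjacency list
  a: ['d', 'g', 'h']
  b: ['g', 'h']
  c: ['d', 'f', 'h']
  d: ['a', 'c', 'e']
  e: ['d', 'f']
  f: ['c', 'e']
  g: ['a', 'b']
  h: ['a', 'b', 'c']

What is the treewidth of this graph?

A width-2 tree decomposition is:
Bags: B1 = {a, b, g}  B2 = {a, b, h}  B3 = {a, d, h}  B4 = {c, d, h}  B5 = {c, d, e}  B6 = {c, e, f}
Tree: B1–B2, B2–B3, B3–B4, B4–B5, B5–B6
Every bag has size at most 3, so the width is 3 − 1 = 2 and tw(G) ≤ 2. Since g–b–h–a–g is a cycle in G, G is not acyclic. Forests are exactly the graphs of treewidth ≤ 1, so tw(G) ≥ 2. Therefore the treewidth is 2.

2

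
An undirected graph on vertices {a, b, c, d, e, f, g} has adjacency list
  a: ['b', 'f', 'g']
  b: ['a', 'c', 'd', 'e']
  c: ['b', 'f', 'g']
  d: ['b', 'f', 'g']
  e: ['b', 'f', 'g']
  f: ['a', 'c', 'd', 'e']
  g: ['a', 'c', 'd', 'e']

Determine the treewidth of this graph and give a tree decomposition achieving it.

Treewidth 3.
One optimal decomposition is:
Bags: B1 = {b, d, f, g}  B2 = {b, c, f, g}  B3 = {a, b, f, g}  B4 = {b, e, f, g}
Tree: B1–B2, B2–B3, B3–B4

The largest bag has 4 vertices, giving width 3; this decomposition certifies tw(G) ≤ 3. For the lower bound: the 4 vertex sets {b,d}, {c,g}, {f}, {a} are disjoint, each induces a connected subgraph, and every pair is joined by at least one edge of G. Contracting each set to a single vertex therefore yields K_{4} as a minor, and since treewidth is minor-monotone, tw(G) ≥ tw(K_{4}) = 3. Hence tw(G) = 3 exactly.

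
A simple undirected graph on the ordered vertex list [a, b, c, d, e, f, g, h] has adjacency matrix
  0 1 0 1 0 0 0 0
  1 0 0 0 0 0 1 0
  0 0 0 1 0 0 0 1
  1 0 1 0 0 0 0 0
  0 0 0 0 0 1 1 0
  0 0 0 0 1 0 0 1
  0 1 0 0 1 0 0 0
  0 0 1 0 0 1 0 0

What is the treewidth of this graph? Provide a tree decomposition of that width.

Treewidth 2.
One such decomposition:
Bags: B1 = {c, f, h}  B2 = {c, d, f}  B3 = {a, d, f}  B4 = {a, b, f}  B5 = {b, f, g}  B6 = {e, f, g}
Tree: B1–B2, B2–B3, B3–B4, B4–B5, B5–B6

Every bag has size at most 3, so the width is 3 − 1 = 2 and tw(G) ≤ 2. Since f–h–c–d–a–b–g–e–f is a cycle in G, G is not acyclic. Forests are exactly the graphs of treewidth ≤ 1, so tw(G) ≥ 2. Combining the bounds, tw(G) = 2.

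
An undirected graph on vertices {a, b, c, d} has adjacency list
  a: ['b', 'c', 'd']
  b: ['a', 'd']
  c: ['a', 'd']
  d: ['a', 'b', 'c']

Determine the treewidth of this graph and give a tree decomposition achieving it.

Treewidth 2.
One optimal decomposition is:
Bags: B1 = {a, c, d}  B2 = {a, b, d}
Tree: B1–B2

The largest bag has 3 vertices, giving width 2; this decomposition certifies tw(G) ≤ 2. Conversely, {a, c, d} is a clique of size 3, and the vertices of any clique must share a bag in every tree decomposition; so some bag has ≥ 3 vertices and tw(G) ≥ 2. Therefore the treewidth is 2.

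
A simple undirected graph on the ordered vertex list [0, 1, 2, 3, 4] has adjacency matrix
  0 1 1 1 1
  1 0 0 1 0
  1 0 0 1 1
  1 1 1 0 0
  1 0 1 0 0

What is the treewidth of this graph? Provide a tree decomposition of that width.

The largest bag has 3 vertices, giving width 2; this decomposition certifies tw(G) ≤ 2. For the lower bound, the 3 vertices {0, 1, 3} are pairwise adjacent, and any tree decomposition puts a clique entirely inside one bag — forcing width ≥ 2. Hence tw(G) = 2 exactly.

Treewidth 2.
Bags: B1 = {0, 2, 4}  B2 = {0, 2, 3}  B3 = {0, 1, 3}
Tree: B1–B2, B2–B3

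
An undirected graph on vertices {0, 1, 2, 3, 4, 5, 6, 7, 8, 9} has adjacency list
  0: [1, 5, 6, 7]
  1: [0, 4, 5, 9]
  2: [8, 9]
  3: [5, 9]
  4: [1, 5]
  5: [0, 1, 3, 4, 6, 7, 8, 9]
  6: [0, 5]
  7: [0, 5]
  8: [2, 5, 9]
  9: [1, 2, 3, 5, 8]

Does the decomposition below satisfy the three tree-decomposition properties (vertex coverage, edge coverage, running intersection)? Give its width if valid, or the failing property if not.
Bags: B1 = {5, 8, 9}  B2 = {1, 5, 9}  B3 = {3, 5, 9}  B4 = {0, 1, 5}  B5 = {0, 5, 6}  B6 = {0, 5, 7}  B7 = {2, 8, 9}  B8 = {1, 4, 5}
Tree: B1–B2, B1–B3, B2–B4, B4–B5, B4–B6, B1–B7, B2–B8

Yes; width 2.

Checking the three conditions: (i) the bags cover all of {0, 1, 2, 3, 4, 5, 6, 7, 8, 9}; (ii) for each edge, some bag contains both endpoints; (iii) the bags containing any fixed vertex form a subtree. All hold, so the decomposition is valid with width 3 − 1 = 2.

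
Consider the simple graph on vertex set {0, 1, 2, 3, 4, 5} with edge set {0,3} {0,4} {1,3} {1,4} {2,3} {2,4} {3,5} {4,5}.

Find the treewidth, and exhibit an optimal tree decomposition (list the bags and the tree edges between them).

Treewidth 2.
One such decomposition:
Bags: B1 = {1, 3, 4}  B2 = {2, 3, 4}  B3 = {0, 3, 4}  B4 = {3, 4, 5}
Tree: B1–B2, B2–B3, B3–B4

Every bag has size at most 3, so the width is 3 − 1 = 2 and tw(G) ≤ 2. Since 4–1–3–2–4 is a cycle in G, G is not acyclic. Forests are exactly the graphs of treewidth ≤ 1, so tw(G) ≥ 2. The upper and lower bounds meet at 2, so that is the treewidth.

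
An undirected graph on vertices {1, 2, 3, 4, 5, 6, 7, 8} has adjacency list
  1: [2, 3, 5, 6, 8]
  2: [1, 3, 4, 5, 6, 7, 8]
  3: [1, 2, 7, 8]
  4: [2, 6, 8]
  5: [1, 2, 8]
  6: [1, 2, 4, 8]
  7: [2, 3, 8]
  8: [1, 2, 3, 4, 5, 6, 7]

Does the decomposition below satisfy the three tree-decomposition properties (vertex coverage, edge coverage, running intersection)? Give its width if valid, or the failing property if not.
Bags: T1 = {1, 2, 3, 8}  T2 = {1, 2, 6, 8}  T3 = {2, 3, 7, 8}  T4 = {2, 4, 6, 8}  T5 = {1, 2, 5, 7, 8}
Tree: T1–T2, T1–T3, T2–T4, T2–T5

A tree decomposition must satisfy three properties: every vertex lies in some bag; for every edge, both endpoints lie together in some bag; and for every vertex, the bags containing it form a connected subtree. Here bags containing vertex 7 are not connected in the tree, so the decomposition is invalid.

No — bags containing vertex 7 are not connected in the tree.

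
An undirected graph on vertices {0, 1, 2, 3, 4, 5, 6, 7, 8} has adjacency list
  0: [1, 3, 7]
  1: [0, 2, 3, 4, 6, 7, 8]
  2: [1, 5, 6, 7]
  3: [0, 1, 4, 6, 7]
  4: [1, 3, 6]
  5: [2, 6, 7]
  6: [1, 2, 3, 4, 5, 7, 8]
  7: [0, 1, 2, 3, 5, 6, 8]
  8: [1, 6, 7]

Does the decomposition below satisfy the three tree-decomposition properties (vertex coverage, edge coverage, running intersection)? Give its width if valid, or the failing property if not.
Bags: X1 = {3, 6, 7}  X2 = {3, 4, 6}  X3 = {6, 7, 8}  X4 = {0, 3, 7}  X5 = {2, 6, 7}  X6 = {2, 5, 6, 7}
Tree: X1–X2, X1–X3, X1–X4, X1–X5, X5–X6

No — vertex 1 appears in no bag.

A tree decomposition must satisfy three properties: every vertex lies in some bag; for every edge, both endpoints lie together in some bag; and for every vertex, the bags containing it form a connected subtree. Here vertex 1 appears in no bag, so the decomposition is invalid.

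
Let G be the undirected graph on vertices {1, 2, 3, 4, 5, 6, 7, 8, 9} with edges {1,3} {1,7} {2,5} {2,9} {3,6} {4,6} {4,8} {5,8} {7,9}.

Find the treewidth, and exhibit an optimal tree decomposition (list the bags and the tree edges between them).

Treewidth 2.
One optimal decomposition is:
Bags: B1 = {1, 3, 7}  B2 = {3, 6, 7}  B3 = {4, 6, 7}  B4 = {4, 7, 8}  B5 = {5, 7, 8}  B6 = {2, 5, 7}  B7 = {2, 7, 9}
Tree: B1–B2, B2–B3, B3–B4, B4–B5, B5–B6, B6–B7

Every bag has size at most 3, so the width is 3 − 1 = 2 and tw(G) ≤ 2. The edges 7–1–3–6–4–8–5–2–9–7 form a cycle, so G is not a tree and its treewidth is at least 2. Therefore the treewidth is 2.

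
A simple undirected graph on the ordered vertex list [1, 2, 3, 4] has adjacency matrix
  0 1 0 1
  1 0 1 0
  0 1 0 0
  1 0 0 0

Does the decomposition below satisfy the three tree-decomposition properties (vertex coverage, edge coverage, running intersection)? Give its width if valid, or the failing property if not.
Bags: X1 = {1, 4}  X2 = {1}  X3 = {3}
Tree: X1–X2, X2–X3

A tree decomposition must satisfy three properties: every vertex lies in some bag; for every edge, both endpoints lie together in some bag; and for every vertex, the bags containing it form a connected subtree. Here vertex 2 appears in no bag, so the decomposition is invalid.

No — vertex 2 appears in no bag.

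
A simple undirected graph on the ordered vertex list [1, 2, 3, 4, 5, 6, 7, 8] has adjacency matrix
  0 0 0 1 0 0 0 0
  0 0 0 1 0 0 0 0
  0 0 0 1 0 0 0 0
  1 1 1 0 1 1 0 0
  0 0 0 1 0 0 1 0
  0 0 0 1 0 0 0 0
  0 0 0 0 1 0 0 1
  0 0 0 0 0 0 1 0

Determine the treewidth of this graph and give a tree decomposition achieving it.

Treewidth 1.
One such decomposition:
Bags: B1 = {1, 4}  B2 = {4, 6}  B3 = {2, 4}  B4 = {4, 5}  B5 = {5, 7}  B6 = {7, 8}  B7 = {3, 4}
Tree: B1–B2, B1–B3, B1–B4, B4–B5, B5–B6, B3–B7

The largest bag has 2 vertices, giving width 1; this decomposition certifies tw(G) ≤ 1. Since G has at least one edge (e.g. 1–4), it is not an edgeless graph, so tw(G) ≥ 1. The upper and lower bounds meet at 1, so that is the treewidth.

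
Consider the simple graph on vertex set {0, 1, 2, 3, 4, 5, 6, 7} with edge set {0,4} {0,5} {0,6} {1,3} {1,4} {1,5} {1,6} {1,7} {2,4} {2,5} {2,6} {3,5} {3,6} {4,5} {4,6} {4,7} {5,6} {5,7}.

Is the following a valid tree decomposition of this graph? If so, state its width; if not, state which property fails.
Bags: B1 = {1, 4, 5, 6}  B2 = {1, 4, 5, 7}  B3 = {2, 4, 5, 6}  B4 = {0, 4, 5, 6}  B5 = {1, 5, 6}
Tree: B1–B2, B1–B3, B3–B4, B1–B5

A tree decomposition must satisfy three properties: every vertex lies in some bag; for every edge, both endpoints lie together in some bag; and for every vertex, the bags containing it form a connected subtree. Here vertex 3 appears in no bag, so the decomposition is invalid.

No — vertex 3 appears in no bag.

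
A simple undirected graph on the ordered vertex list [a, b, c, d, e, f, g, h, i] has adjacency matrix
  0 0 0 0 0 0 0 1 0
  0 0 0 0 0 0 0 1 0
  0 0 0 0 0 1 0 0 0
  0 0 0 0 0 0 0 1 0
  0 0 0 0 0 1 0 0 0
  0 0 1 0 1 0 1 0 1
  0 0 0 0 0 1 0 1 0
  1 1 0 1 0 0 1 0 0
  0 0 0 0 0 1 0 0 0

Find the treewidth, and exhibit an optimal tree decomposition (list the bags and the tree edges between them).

Treewidth 1.
One optimal decomposition is:
Bags: B1 = {c, f}  B2 = {f, g}  B3 = {g, h}  B4 = {f, i}  B5 = {a, h}  B6 = {e, f}  B7 = {b, h}  B8 = {d, h}
Tree: B1–B2, B2–B3, B2–B4, B3–B5, B4–B6, B3–B7, B5–B8

Every bag has size at most 2, so the width is 2 − 1 = 1 and tw(G) ≤ 1. Since G has at least one edge (e.g. c–f), it is not an edgeless graph, so tw(G) ≥ 1. Combining the bounds, tw(G) = 1.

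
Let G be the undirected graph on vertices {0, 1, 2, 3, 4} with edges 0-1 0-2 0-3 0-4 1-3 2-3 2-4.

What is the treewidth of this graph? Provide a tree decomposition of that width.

Every bag has size at most 3, so the width is 3 − 1 = 2 and tw(G) ≤ 2. On the other hand G contains the 3-clique {0, 1, 3}. A clique must lie in a single bag of any decomposition, so no decomposition can have width below 2. The upper and lower bounds meet at 2, so that is the treewidth.

Treewidth 2.
One such decomposition:
Bags: B1 = {0, 2, 3}  B2 = {0, 1, 3}  B3 = {0, 2, 4}
Tree: B1–B2, B1–B3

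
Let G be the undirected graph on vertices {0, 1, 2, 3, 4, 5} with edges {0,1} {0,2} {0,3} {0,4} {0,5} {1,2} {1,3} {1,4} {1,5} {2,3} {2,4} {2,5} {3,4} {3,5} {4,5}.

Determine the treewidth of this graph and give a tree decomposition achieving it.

With just one bag of size 6, the width is 6 − 1 = 5, so tw(G) ≤ 5. Conversely, {0, 1, 2, 3, 4, 5} is a clique of size 6, and the vertices of any clique must share a bag in every tree decomposition; so some bag has ≥ 6 vertices and tw(G) ≥ 5. Hence tw(G) = 5 exactly.

Treewidth 5.
One optimal decomposition is:
Bags: B1 = {0, 1, 2, 3, 4, 5}
Tree: (single bag)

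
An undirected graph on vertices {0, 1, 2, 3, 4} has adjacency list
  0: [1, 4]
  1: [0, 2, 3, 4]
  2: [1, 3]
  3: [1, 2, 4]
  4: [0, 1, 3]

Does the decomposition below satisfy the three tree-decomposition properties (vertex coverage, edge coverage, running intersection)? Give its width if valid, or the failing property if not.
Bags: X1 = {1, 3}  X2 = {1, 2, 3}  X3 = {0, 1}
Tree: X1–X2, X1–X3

A tree decomposition must satisfy three properties: every vertex lies in some bag; for every edge, both endpoints lie together in some bag; and for every vertex, the bags containing it form a connected subtree. Here vertex 4 appears in no bag, so the decomposition is invalid.

No — vertex 4 appears in no bag.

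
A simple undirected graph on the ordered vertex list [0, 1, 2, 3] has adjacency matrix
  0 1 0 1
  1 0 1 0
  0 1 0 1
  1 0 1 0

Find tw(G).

A width-2 tree decomposition is:
Bags: B1 = {0, 1, 3}  B2 = {1, 2, 3}
Tree: B1–B2
Every bag has size at most 3, so the width is 3 − 1 = 2 and tw(G) ≤ 2. The edges 1–0–3–2–1 form a cycle, so G is not a tree and its treewidth is at least 2. Combining the bounds, tw(G) = 2.

2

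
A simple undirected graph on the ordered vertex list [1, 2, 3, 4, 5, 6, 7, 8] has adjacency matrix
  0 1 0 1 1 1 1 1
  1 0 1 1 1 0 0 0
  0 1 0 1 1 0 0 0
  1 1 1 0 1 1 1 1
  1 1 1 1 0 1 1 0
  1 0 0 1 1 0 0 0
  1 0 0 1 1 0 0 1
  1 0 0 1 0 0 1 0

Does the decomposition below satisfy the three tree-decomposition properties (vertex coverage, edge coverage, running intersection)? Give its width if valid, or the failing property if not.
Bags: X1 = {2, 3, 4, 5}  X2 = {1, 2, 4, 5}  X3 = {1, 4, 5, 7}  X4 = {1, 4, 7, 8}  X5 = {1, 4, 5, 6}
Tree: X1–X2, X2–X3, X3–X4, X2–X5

Checking the three conditions: (i) the bags cover all of {1, 2, 3, 4, 5, 6, 7, 8}; (ii) for each edge, some bag contains both endpoints; (iii) the bags containing any fixed vertex form a subtree. All hold, so the decomposition is valid with width 4 − 1 = 3.

Yes; width 3.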